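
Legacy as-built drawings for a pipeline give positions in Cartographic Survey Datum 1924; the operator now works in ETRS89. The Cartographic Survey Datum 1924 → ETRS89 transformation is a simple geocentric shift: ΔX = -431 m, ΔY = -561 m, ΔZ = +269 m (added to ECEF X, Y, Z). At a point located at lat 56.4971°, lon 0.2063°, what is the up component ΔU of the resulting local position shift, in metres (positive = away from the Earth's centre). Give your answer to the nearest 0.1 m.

At φ = 56.4971°, λ = 0.2063°: sin φ = 0.833858, cos φ = 0.551979, sin λ = 0.003601, cos λ = 0.999994.
ΔU = cos φ cos λ·ΔX + cos φ sin λ·ΔY + sin φ·ΔZ = (0.551979)(0.999994)(-431) + (0.551979)(0.003601)(-561) + (0.833858)(269) = -14.71 m.

ΔU = -14.7 m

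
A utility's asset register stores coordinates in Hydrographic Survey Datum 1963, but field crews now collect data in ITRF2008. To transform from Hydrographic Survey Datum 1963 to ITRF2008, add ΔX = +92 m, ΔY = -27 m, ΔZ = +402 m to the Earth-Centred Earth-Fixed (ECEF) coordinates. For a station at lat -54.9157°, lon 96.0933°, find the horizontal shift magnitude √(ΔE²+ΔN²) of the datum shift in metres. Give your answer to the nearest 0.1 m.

The local east axis at (φ, λ) is (−sin λ, cos λ, 0), so ΔE = −sin(96.0933°)·92 + cos(96.0933°)·(-27) = -88.61 m.
The local north axis is (−sin φ cos λ, −sin φ sin λ, cos φ), giving ΔN = -7.991 − 21.969 + 231.062 = 201.10 m.
Horizontal magnitude = √(ΔE² + ΔN²) = √((-88.61)² + 201.10²) = 219.76 m.

219.8 m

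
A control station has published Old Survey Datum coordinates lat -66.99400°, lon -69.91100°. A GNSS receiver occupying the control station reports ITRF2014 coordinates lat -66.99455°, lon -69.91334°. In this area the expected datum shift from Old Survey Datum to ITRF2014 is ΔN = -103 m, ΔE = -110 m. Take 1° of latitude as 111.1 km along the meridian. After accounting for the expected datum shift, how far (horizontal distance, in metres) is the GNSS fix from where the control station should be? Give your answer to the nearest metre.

Observed coordinate differences: Δφ = -0.00055°, Δλ = -0.00234°.
Converting to metres (1° lat = 111100 m, cos φ = 0.390828): observed ΔN = -61.1 m, observed ΔE = -101.6 m.
Subtracting the expected shift leaves a residual of -61.1 − (-103) = 41.9 m north and -101.6 − (-110) = 8.4 m east.
Residual distance = √(41.9² + 8.4²) = 42.7 m.

43 m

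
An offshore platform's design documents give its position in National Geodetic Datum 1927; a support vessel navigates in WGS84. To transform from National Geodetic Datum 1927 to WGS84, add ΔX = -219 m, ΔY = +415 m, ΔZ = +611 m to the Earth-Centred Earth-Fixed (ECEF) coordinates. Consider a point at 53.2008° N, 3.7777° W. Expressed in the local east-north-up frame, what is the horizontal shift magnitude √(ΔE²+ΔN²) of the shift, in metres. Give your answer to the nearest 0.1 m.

The local east axis at (φ, λ) is (−sin λ, cos λ, 0), so ΔE = −sin(-3.7777°)·(-219) + cos(-3.7777°)·415 = 399.67 m.
The local north axis is (−sin φ cos λ, −sin φ sin λ, cos φ), giving ΔN = 174.981 + 21.894 + 365.997 = 562.87 m.
Horizontal magnitude = √(ΔE² + ΔN²) = √(399.67² + 562.87²) = 690.33 m.

690.3 m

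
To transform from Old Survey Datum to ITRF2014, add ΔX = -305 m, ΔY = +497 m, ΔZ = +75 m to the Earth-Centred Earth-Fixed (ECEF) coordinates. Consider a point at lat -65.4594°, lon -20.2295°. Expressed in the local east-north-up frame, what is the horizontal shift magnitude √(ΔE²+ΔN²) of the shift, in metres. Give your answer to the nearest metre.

528 m

At φ = -65.4594°, λ = -20.2295°: sin φ = -0.909667, cos φ = 0.415338, sin λ = -0.345781, cos λ = 0.938315.
ΔE = −sin λ·ΔX + cos λ·ΔY = −(-0.345781)·(-305) + (0.938315)·(497) = 360.88 m.
ΔN = −sin φ cos λ·ΔX − sin φ sin λ·ΔY + cos φ·ΔZ = −(-0.909667)(0.938315)(-305) − (-0.909667)(-0.345781)(497) + (0.415338)(75) = -385.51 m.
Horizontal magnitude = √(ΔE² + ΔN²) = √(360.88² + (-385.51)²) = 528.07 m.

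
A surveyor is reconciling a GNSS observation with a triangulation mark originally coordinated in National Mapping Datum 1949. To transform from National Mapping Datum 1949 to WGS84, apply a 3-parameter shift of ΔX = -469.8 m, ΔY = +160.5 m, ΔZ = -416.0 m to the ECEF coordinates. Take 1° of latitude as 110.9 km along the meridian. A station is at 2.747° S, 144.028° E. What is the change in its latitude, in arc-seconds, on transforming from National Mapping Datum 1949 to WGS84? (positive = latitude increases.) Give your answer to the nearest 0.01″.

Δφ = -12.75″

sin φ = -0.047926, cos φ = 0.998851, sin λ = 0.587390, cos λ = -0.809304.
North component: ΔN = −sin φ cos λ·ΔX − sin φ sin λ·ΔY + cos φ·ΔZ = −(-0.047926)(-0.809304)(-469.8) − (-0.047926)(0.587390)(160.5) + (0.998851)(-416.0) = -392.78 m.
1° of latitude spans 110900 m, so Δφ = -392.78 / 110900 × 3600 = -12.750″.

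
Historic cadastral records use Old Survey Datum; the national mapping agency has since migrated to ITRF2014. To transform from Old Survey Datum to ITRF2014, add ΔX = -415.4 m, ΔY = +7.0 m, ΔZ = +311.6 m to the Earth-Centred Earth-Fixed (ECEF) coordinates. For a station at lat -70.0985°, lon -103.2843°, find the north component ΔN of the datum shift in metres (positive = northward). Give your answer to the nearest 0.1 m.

ΔN = 189.4 m

At φ = -70.0985°, λ = -103.2843°: sin φ = -0.940279, cos φ = 0.340404, sin λ = -0.973242, cos λ = -0.229783.
ΔN = −sin φ cos λ·ΔX − sin φ sin λ·ΔY + cos φ·ΔZ = −(-0.940279)(-0.229783)(-415.4) − (-0.940279)(-0.973242)(7.0) + (0.340404)(311.6) = 189.42 m.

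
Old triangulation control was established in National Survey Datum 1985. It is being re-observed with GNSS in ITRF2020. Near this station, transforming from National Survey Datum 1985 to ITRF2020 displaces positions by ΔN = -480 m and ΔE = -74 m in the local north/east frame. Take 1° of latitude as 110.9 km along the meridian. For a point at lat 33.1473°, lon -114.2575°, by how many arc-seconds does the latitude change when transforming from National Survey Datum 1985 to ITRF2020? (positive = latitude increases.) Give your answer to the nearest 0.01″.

1° of latitude = 110.9 km, so Δφ = -480.0 / 110900 = -0.0043282° = -15.582″.

Δφ = -15.58″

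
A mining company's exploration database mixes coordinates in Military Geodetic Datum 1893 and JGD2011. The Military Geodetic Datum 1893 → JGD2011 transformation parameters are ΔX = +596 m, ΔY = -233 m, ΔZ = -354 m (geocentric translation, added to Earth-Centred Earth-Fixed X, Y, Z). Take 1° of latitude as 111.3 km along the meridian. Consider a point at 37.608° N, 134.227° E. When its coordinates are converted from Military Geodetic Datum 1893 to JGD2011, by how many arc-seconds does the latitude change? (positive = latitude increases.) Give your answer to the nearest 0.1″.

Δφ = 2.4″

sin φ = 0.610256, cos φ = 0.792204, sin λ = 0.716582, cos λ = -0.697503.
North component: ΔN = −sin φ cos λ·ΔX − sin φ sin λ·ΔY + cos φ·ΔZ = −(0.610256)(-0.697503)(596) − (0.610256)(0.716582)(-233) + (0.792204)(-354) = 75.14 m.
1° of latitude spans 111300 m, so Δφ = 75.14 / 111300 × 3600 = 2.430″.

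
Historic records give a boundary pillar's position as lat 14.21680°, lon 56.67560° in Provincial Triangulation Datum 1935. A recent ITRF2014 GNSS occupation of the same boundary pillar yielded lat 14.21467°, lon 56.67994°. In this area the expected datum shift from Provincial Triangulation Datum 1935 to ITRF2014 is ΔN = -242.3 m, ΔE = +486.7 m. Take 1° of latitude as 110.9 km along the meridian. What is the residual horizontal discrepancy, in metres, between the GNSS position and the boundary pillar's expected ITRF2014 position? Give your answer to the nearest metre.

Observed coordinate differences: Δφ = -0.00213°, Δλ = +0.00434°.
Converting to metres (1° lat = 110900 m, cos φ = 0.969373): observed ΔN = -236.2 m, observed ΔE = 466.6 m.
Subtracting the expected shift leaves a residual of -236.2 − (-242.3) = 6.1 m north and 466.6 − (486.7) = -20.1 m east.
Residual distance = √(6.1² + (-20.1)²) = 21.0 m.

21 m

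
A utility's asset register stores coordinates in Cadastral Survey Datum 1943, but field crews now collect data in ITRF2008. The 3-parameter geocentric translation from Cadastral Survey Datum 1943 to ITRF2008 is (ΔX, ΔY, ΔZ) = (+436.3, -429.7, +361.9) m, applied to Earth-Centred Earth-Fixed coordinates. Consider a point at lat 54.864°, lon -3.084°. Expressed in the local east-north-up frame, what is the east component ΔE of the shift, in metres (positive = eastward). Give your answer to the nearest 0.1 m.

At φ = 54.864°, λ = -3.084°: sin φ = 0.817788, cos φ = 0.575519, sin λ = -0.053800, cos λ = 0.998552.
ΔE = −sin λ·ΔX + cos λ·ΔY = −(-0.053800)·(436.3) + (0.998552)·(-429.7) = -405.60 m.

ΔE = -405.6 m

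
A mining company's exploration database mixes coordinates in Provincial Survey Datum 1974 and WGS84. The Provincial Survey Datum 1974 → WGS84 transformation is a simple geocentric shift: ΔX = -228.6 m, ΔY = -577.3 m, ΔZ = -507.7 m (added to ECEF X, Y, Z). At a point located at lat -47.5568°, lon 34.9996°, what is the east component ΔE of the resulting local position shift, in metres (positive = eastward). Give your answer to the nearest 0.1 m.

At φ = -47.5568°, λ = 34.9996°: sin φ = -0.737947, cos φ = 0.674859, sin λ = 0.573571, cos λ = 0.819156.
ΔE = −sin λ·ΔX + cos λ·ΔY = −(0.573571)·(-228.6) + (0.819156)·(-577.3) = -341.78 m.

ΔE = -341.8 m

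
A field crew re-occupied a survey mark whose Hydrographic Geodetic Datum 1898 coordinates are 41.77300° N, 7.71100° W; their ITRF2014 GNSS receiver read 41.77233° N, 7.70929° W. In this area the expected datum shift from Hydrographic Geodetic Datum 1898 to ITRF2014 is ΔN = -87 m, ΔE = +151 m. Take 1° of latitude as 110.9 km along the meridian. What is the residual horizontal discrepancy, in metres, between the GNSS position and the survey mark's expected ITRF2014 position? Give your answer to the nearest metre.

16 m

Observed coordinate differences: Δφ = -0.00067°, Δλ = +0.00171°.
Converting to metres (1° lat = 110900 m, cos φ = 0.745790): observed ΔN = -74.3 m, observed ΔE = 141.4 m.
Subtracting the expected shift leaves a residual of -74.3 − (-87) = 12.7 m north and 141.4 − (151) = -9.6 m east.
Residual distance = √(12.7² + (-9.6)²) = 15.9 m.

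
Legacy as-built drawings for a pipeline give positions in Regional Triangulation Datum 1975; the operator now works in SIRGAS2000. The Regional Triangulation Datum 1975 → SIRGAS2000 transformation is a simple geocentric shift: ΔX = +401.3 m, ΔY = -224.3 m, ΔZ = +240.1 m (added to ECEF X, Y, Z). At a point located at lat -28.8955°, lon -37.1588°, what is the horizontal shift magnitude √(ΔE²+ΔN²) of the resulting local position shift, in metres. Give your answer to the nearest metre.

435 m

The local east axis at (φ, λ) is (−sin λ, cos λ, 0), so ΔE = −sin(-37.1588°)·401.3 + cos(-37.1588°)·(-224.3) = 63.64 m.
The local north axis is (−sin φ cos λ, −sin φ sin λ, cos φ), giving ΔN = 154.542 + 65.467 + 210.208 = 430.22 m.
Horizontal magnitude = √(ΔE² + ΔN²) = √(63.64² + 430.22²) = 434.90 m.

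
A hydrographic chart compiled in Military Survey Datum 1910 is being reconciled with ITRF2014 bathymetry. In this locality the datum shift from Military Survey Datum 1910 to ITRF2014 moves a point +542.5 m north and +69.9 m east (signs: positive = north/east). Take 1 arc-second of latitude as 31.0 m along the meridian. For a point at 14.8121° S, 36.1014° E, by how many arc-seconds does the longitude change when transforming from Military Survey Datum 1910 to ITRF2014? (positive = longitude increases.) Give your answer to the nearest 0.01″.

At latitude -14.8121°, cos φ = 0.966769.
1″ of longitude at this latitude = 31.00 × cos φ = 29.9699 m, so Δλ = 69.9 / 29.9699 = 2.332″.

Δλ = 2.33″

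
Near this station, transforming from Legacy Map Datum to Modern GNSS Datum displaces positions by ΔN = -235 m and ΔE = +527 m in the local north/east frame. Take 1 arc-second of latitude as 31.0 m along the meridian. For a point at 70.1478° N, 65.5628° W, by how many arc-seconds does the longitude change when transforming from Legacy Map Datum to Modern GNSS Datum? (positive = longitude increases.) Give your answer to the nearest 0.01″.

Δλ = 50.06″

At latitude 70.1478°, cos φ = 0.339595.
1″ of longitude at this latitude = 31.00 × cos φ = 10.5274 m, so Δλ = 527.0 / 10.5274 = 50.060″.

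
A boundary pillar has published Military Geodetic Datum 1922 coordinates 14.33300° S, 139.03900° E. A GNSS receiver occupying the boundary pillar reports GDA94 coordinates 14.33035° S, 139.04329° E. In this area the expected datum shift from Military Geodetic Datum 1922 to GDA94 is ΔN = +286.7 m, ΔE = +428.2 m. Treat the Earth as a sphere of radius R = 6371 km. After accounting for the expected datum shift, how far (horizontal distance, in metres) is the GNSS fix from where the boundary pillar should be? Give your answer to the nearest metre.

Observed coordinate differences: Δφ = +0.00265°, Δλ = +0.00429°.
Converting to metres (1° lat = 111195 m, cos φ = 0.968873): observed ΔN = 294.7 m, observed ΔE = 462.2 m.
Subtracting the expected shift leaves a residual of 294.7 − (286.7) = 8.0 m north and 462.2 − (428.2) = 34.0 m east.
Residual distance = √(8.0² + 34.0²) = 34.9 m.

35 m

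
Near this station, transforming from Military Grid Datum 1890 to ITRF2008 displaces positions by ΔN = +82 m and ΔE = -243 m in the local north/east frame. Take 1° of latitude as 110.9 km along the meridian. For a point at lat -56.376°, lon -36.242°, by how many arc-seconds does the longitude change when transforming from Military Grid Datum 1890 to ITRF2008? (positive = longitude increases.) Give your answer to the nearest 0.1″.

At latitude -56.376°, cos φ = 0.553740.
1° of longitude at this latitude = 110.9 × cos φ = 61.41 km, so Δλ = -243.0 / 61409.8 = -0.0039570° = -14.245″.

Δλ = -14.2″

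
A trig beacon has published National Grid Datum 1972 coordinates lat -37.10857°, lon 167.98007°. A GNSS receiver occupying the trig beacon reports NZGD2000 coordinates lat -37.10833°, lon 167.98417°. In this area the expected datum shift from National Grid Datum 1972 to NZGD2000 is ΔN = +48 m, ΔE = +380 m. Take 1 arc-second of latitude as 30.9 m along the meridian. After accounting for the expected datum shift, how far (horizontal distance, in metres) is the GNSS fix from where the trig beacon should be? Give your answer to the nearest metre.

Observed coordinate differences: Δφ = +0.00024°, Δλ = +0.00410°.
Converting to metres (1° lat = 111240 m, cos φ = 0.797494): observed ΔN = 26.7 m, observed ΔE = 363.7 m.
Subtracting the expected shift leaves a residual of 26.7 − (48) = -21.3 m north and 363.7 − (380) = -16.3 m east.
Residual distance = √((-21.3)² + (-16.3)²) = 26.8 m.

27 m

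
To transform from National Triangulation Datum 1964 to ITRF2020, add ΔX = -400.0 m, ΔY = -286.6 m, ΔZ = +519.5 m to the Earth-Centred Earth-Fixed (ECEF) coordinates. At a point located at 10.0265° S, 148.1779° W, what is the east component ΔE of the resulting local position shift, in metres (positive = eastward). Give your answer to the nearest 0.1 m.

ΔE = 32.6 m

At φ = -10.0265°, λ = -148.1779°: sin φ = -0.174104, cos φ = 0.984727, sin λ = -0.527284, cos λ = -0.849689.
ΔE = −sin λ·ΔX + cos λ·ΔY = −(-0.527284)·(-400.0) + (-0.849689)·(-286.6) = 32.61 m.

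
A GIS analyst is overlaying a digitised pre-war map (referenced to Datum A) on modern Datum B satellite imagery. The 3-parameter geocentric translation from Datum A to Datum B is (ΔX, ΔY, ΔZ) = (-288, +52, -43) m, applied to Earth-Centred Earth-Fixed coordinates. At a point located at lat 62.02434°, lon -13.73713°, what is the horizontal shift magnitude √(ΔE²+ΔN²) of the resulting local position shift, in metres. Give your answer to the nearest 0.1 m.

238.5 m

At φ = 62.02434°, λ = -13.73713°: sin φ = 0.883147, cos φ = 0.469096, sin λ = -0.237468, cos λ = 0.971395.
ΔE = −sin λ·ΔX + cos λ·ΔY = −(-0.237468)·(-288) + (0.971395)·(52) = -17.88 m.
ΔN = −sin φ cos λ·ΔX − sin φ sin λ·ΔY + cos φ·ΔZ = −(0.883147)(0.971395)(-288) − (0.883147)(-0.237468)(52) + (0.469096)(-43) = 237.81 m.
Horizontal magnitude = √(ΔE² + ΔN²) = √((-17.88)² + 237.81²) = 238.48 m.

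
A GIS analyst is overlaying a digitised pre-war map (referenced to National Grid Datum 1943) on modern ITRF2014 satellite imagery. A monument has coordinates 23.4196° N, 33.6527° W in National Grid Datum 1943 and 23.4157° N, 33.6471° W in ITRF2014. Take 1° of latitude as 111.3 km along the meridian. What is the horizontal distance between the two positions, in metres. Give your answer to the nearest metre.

Δφ = 23.4157° − 23.4196° = -0.0039°; Δλ = -33.6471° − -33.6527° = +0.0056°.
ΔN = Δφ × 111300 = -434.1 m; ΔE = Δλ × 111300 × cos(23.4196°) = +0.0056 × 111300 × 0.917619 = 571.9 m.
Distance = √(ΔE² + ΔN²) = √(571.9² + (-434.1)²) = 718.0 m.

718 m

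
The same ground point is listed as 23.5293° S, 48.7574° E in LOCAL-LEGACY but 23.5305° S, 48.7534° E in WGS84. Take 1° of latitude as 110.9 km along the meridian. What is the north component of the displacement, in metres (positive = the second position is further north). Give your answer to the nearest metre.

Δφ = -23.5305° − -23.5293° = -0.0012°; Δλ = 48.7534° − 48.7574° = -0.0040°.
ΔN = Δφ × 110900 = -133.1 m; ΔE = Δλ × 110900 × cos(-23.5293°) = -0.0040 × 110900 × 0.916856 = -406.7 m.

ΔN = -133 m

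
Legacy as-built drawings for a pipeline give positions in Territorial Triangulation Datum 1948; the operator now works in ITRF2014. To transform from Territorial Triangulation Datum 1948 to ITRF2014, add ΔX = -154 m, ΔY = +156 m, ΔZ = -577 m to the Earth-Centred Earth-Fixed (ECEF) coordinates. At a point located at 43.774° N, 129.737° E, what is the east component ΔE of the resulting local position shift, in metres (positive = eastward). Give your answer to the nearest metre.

ΔE = 19 m

The local east axis at (φ, λ) is (−sin λ, cos λ, 0), so ΔE = −sin(129.737°)·(-154) + cos(129.737°)·156 = 18.70 m.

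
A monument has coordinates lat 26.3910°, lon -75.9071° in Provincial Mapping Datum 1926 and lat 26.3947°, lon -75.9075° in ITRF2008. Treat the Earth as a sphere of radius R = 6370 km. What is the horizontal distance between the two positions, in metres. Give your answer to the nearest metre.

Δφ = 26.3947° − 26.3910° = +0.0037°; Δλ = -75.9075° − -75.9071° = -0.0004°.
1° along a meridian = πR/180 = 111177 m.
ΔN = Δφ × 111177 = 411.4 m; ΔE = Δλ × 111177 × cos(26.3910°) = -0.0004 × 111177 × 0.895782 = -39.8 m.
Distance = √(ΔE² + ΔN²) = √((-39.8)² + 411.4²) = 413.3 m.

413 m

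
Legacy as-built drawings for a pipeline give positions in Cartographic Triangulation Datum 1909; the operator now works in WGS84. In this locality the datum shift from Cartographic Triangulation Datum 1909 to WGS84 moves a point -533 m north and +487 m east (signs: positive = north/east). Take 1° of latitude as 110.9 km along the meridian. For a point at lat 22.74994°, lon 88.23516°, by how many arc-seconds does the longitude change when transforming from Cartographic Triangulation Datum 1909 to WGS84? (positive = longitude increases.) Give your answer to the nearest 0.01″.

At latitude 22.74994°, cos φ = 0.922201.
1° of longitude at this latitude = 110.9 × cos φ = 102.27 km, so Δλ = 487.0 / 102272.1 = 0.0047618° = 17.142″.

Δλ = 17.14″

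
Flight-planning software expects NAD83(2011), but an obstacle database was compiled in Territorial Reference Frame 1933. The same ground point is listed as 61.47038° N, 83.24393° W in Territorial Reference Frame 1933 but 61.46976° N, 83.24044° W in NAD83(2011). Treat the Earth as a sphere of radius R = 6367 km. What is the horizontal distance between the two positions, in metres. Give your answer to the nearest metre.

Δφ = 61.46976° − 61.47038° = -0.00062°; Δλ = -83.24044° − -83.24393° = +0.00349°.
1° along a meridian = πR/180 = 111125 m.
ΔN = Δφ × 111125 = -68.9 m; ΔE = Δλ × 111125 × cos(61.47038°) = +0.00349 × 111125 × 0.477613 = 185.2 m.
Distance = √(ΔE² + ΔN²) = √(185.2² + (-68.9)²) = 197.6 m.

198 m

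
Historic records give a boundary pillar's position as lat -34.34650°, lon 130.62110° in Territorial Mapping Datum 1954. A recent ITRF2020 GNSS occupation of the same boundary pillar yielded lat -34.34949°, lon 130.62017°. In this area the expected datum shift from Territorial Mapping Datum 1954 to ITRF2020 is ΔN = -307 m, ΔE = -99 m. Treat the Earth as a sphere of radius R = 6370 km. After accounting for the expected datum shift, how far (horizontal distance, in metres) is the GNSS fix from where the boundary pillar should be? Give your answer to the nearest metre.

29 m

Observed coordinate differences: Δφ = -0.00299°, Δλ = -0.00093°.
Converting to metres (1° lat = 111177 m, cos φ = 0.825641): observed ΔN = -332.4 m, observed ΔE = -85.4 m.
Subtracting the expected shift leaves a residual of -332.4 − (-307) = -25.4 m north and -85.4 − (-99) = 13.6 m east.
Residual distance = √((-25.4)² + 13.6²) = 28.8 m.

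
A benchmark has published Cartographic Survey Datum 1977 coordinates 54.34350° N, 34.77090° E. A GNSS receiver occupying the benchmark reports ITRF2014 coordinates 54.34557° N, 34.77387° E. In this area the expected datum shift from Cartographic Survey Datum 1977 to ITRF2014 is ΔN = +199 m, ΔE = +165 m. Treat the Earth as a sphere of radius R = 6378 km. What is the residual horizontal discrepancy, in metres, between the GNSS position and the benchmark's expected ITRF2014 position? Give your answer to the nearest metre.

Observed coordinate differences: Δφ = +0.00207°, Δλ = +0.00297°.
Converting to metres (1° lat = 111317 m, cos φ = 0.582924): observed ΔN = 230.4 m, observed ΔE = 192.7 m.
Subtracting the expected shift leaves a residual of 230.4 − (199) = 31.4 m north and 192.7 − (165) = 27.7 m east.
Residual distance = √(31.4² + 27.7²) = 41.9 m.

42 m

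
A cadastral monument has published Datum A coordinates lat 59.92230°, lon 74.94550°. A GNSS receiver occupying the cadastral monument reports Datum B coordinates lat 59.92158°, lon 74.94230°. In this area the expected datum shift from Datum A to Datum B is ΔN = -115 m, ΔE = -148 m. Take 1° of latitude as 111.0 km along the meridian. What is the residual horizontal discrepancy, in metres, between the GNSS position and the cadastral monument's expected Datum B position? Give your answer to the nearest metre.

46 m

Observed coordinate differences: Δφ = -0.00072°, Δλ = -0.00320°.
Converting to metres (1° lat = 111000 m, cos φ = 0.501174): observed ΔN = -79.9 m, observed ΔE = -178.0 m.
Subtracting the expected shift leaves a residual of -79.9 − (-115) = 35.1 m north and -178.0 − (-148) = -30.0 m east.
Residual distance = √(35.1² + (-30.0)²) = 46.2 m.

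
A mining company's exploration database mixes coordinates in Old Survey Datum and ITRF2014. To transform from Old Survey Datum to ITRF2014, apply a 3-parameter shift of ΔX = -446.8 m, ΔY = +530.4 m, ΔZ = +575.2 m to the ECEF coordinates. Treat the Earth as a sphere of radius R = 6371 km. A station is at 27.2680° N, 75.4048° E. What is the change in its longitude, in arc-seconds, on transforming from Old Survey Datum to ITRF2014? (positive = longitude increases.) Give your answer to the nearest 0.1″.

Δλ = 20.6″

sin φ = 0.458153, cos φ = 0.888873, sin λ = 0.967730, cos λ = 0.251988.
East component: ΔE = −sin λ·ΔX + cos λ·ΔY = −(0.967730)(-446.8) + (0.251988)(530.4) = 566.04 m.
1° of latitude spans πR/180 = 111195 m; at latitude φ, 1° of longitude spans that × cos φ = 98838.2 m, so Δλ = 566.04 / 98838.2 × 3600 = 20.617″.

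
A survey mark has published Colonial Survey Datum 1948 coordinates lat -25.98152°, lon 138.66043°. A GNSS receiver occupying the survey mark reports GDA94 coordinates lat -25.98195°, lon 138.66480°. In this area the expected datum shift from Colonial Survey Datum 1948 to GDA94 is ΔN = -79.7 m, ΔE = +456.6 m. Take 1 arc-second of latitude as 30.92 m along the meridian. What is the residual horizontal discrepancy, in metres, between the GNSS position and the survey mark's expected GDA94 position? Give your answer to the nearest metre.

37 m

Observed coordinate differences: Δφ = -0.00043°, Δλ = +0.00437°.
Converting to metres (1° lat = 111312 m, cos φ = 0.898935): observed ΔN = -47.9 m, observed ΔE = 437.3 m.
Subtracting the expected shift leaves a residual of -47.9 − (-79.7) = 31.8 m north and 437.3 − (456.6) = -19.3 m east.
Residual distance = √(31.8² + (-19.3)²) = 37.2 m.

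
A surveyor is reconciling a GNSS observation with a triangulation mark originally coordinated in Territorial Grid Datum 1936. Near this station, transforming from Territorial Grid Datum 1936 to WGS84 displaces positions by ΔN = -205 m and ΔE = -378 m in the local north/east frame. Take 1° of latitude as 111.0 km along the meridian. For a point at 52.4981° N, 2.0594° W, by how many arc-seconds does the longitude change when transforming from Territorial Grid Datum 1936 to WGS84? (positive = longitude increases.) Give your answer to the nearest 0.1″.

Δλ = -20.1″

At latitude 52.4981°, cos φ = 0.608788.
1° of longitude at this latitude = 111.0 × cos φ = 67.58 km, so Δλ = -378.0 / 67575.4 = -0.0055937° = -20.137″.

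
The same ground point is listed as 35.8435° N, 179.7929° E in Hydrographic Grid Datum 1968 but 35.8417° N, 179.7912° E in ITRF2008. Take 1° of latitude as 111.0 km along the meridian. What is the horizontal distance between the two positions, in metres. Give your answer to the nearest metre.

Δφ = 35.8417° − 35.8435° = -0.0018°; Δλ = 179.7912° − 179.7929° = -0.0017°.
ΔN = Δφ × 111000 = -199.8 m; ΔE = Δλ × 111000 × cos(35.8435°) = -0.0017 × 111000 × 0.810619 = -153.0 m.
Distance = √(ΔE² + ΔN²) = √((-153.0)² + (-199.8)²) = 251.6 m.

252 m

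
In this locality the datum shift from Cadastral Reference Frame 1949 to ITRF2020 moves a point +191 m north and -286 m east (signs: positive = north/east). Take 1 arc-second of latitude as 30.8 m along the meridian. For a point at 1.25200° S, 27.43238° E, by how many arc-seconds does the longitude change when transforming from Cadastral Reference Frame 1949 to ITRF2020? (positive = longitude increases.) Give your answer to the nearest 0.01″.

Δλ = -9.29″

At latitude -1.25200°, cos φ = 0.999761.
1″ of longitude at this latitude = 30.80 × cos φ = 30.7926 m, so Δλ = -286.0 / 30.7926 = -9.288″.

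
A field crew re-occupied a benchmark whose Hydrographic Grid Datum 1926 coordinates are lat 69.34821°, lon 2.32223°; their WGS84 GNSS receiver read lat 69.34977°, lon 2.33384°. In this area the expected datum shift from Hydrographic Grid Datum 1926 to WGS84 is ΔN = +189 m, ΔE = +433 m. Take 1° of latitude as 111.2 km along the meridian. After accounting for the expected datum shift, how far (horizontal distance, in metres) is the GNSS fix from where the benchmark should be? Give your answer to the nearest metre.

Observed coordinate differences: Δφ = +0.00156°, Δλ = +0.01161°.
Converting to metres (1° lat = 111200 m, cos φ = 0.352688): observed ΔN = 173.5 m, observed ΔE = 455.3 m.
Subtracting the expected shift leaves a residual of 173.5 − (189) = -15.5 m north and 455.3 − (433) = 22.3 m east.
Residual distance = √((-15.5)² + 22.3²) = 27.2 m.

27 m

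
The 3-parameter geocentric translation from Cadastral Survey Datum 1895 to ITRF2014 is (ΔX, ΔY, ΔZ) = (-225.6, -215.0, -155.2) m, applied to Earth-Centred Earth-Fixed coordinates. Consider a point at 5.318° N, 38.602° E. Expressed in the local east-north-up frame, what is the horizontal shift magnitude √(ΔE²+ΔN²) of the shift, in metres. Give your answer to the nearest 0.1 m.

128.7 m

The local east axis at (φ, λ) is (−sin λ, cos λ, 0), so ΔE = −sin(38.602°)·(-225.6) + cos(38.602°)·(-215.0) = -27.27 m.
The local north axis is (−sin φ cos λ, −sin φ sin λ, cos φ), giving ΔN = 16.341 + 12.433 − 154.532 = -125.76 m.
Horizontal magnitude = √(ΔE² + ΔN²) = √((-27.27)² + (-125.76)²) = 128.68 m.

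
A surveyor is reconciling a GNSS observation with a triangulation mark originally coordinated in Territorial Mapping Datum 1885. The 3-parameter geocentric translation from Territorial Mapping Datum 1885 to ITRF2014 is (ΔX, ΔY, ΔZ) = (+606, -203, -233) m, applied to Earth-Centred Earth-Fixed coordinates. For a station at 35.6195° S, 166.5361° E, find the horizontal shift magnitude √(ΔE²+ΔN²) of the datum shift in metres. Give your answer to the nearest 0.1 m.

563.0 m

The local east axis at (φ, λ) is (−sin λ, cos λ, 0), so ΔE = −sin(166.5361°)·606 + cos(166.5361°)·(-203) = 56.32 m.
The local north axis is (−sin φ cos λ, −sin φ sin λ, cos φ), giving ΔN = -343.234 − 27.527 − 189.406 = -560.17 m.
Horizontal magnitude = √(ΔE² + ΔN²) = √(56.32² + (-560.17)²) = 562.99 m.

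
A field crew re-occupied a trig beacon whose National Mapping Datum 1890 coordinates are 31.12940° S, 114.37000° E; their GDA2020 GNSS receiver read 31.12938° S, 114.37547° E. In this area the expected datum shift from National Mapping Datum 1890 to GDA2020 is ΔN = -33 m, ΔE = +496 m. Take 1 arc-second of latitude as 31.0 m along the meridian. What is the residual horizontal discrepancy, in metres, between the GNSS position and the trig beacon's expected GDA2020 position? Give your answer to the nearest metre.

Observed coordinate differences: Δφ = +0.00002°, Δλ = +0.00547°.
Converting to metres (1° lat = 111600 m, cos φ = 0.856002): observed ΔN = 2.2 m, observed ΔE = 522.5 m.
Subtracting the expected shift leaves a residual of 2.2 − (-33) = 35.2 m north and 522.5 − (496) = 26.5 m east.
Residual distance = √(35.2² + 26.5²) = 44.1 m.

44 m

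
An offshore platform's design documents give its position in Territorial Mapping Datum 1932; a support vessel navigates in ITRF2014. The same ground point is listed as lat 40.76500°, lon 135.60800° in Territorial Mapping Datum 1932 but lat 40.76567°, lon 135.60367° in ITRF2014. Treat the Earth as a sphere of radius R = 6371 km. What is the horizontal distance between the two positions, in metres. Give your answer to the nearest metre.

Δφ = 40.76567° − 40.76500° = +0.00067°; Δλ = 135.60367° − 135.60800° = -0.00433°.
1° along a meridian = πR/180 = 111195 m.
ΔN = Δφ × 111195 = 74.5 m; ΔE = Δλ × 111195 × cos(40.76500°) = -0.00433 × 111195 × 0.757394 = -364.7 m.
Distance = √(ΔE² + ΔN²) = √((-364.7)² + 74.5²) = 372.2 m.

372 m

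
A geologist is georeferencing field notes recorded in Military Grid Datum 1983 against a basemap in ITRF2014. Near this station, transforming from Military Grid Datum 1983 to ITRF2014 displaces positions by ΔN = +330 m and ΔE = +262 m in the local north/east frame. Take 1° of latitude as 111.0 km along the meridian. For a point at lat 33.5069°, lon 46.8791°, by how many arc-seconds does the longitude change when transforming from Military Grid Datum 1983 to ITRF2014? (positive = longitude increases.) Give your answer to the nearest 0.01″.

Δλ = 10.19″

At latitude 33.5069°, cos φ = 0.833819.
1° of longitude at this latitude = 111.0 × cos φ = 92.55 km, so Δλ = 262.0 / 92553.9 = 0.0028308° = 10.191″.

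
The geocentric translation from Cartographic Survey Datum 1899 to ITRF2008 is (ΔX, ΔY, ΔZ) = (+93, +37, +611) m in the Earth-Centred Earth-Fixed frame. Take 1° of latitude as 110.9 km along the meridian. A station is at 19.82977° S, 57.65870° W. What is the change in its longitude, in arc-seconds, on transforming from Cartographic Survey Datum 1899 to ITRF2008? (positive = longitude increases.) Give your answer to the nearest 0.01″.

sin φ = -0.339227, cos φ = 0.940705, sin λ = -0.844876, cos λ = 0.534961.
East component: ΔE = −sin λ·ΔX + cos λ·ΔY = −(-0.844876)(93) + (0.534961)(37) = 98.37 m.
1° of latitude spans 110900 m; at latitude φ, 1° of longitude spans that × cos φ = 104324.1 m, so Δλ = 98.37 / 104324.1 × 3600 = 3.394″.

Δλ = 3.39″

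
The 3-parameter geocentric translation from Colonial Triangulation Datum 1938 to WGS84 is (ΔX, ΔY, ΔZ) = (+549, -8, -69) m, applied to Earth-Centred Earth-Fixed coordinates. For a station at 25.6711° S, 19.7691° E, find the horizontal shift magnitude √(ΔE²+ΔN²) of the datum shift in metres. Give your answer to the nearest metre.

The local east axis at (φ, λ) is (−sin λ, cos λ, 0), so ΔE = −sin(19.7691°)·549 + cos(19.7691°)·(-8) = -193.22 m.
The local north axis is (−sin φ cos λ, −sin φ sin λ, cos φ), giving ΔN = 223.812 − 1.172 − 62.189 = 160.45 m.
Horizontal magnitude = √(ΔE² + ΔN²) = √((-193.22)² + 160.45²) = 251.15 m.

251 m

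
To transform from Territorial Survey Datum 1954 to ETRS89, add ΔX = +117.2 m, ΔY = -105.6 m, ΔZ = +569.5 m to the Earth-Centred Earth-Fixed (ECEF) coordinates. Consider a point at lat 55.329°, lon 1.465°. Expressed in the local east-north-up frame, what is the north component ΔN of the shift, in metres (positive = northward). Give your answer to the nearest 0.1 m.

At φ = 55.329°, λ = 1.465°: sin φ = 0.822432, cos φ = 0.568863, sin λ = 0.025566, cos λ = 0.999673.
ΔN = −sin φ cos λ·ΔX − sin φ sin λ·ΔY + cos φ·ΔZ = −(0.822432)(0.999673)(117.2) − (0.822432)(0.025566)(-105.6) + (0.568863)(569.5) = 229.83 m.

ΔN = 229.8 m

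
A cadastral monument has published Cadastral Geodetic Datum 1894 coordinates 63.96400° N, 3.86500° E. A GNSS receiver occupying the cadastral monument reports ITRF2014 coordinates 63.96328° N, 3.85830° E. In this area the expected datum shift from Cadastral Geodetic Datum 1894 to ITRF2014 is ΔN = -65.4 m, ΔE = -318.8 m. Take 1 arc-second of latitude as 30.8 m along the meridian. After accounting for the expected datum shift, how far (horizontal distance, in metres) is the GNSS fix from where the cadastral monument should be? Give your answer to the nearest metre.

Observed coordinate differences: Δφ = -0.00072°, Δλ = -0.00670°.
Converting to metres (1° lat = 110880 m, cos φ = 0.438936): observed ΔN = -79.8 m, observed ΔE = -326.1 m.
Subtracting the expected shift leaves a residual of -79.8 − (-65.4) = -14.4 m north and -326.1 − (-318.8) = -7.3 m east.
Residual distance = √((-14.4)² + (-7.3)²) = 16.2 m.

16 m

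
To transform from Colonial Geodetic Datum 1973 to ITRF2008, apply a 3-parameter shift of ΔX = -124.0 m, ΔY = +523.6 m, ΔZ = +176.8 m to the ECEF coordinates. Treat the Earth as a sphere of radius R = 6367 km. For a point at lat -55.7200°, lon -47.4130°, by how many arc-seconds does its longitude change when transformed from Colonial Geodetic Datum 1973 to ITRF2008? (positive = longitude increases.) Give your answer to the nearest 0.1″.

Δλ = 15.1″

sin φ = -0.826295, cos φ = 0.563238, sin λ = -0.736251, cos λ = 0.676709.
East component: ΔE = −sin λ·ΔX + cos λ·ΔY = −(-0.736251)(-124.0) + (0.676709)(523.6) = 263.03 m.
1° of latitude spans πR/180 = 111125 m; at latitude φ, 1° of longitude spans that × cos φ = 62589.8 m, so Δλ = 263.03 / 62589.8 × 3600 = 15.129″.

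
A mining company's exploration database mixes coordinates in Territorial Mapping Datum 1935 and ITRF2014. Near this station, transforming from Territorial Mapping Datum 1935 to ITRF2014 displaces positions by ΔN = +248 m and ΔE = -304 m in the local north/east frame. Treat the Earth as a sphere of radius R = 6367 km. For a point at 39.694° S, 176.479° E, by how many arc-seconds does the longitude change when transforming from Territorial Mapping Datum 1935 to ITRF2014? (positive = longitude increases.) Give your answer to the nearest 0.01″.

At latitude -39.694°, cos φ = 0.769466.
One radian of longitude at latitude φ spans R cos φ, so Δλ = ΔE / (R cos φ) = -304.0 / (6367000 × 0.769466) = -6.2051e-05 rad = -12.799″.

Δλ = -12.80″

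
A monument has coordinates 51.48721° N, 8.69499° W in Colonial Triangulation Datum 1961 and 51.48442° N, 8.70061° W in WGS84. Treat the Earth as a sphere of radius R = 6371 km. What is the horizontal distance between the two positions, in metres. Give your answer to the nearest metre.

498 m

Δφ = 51.48442° − 51.48721° = -0.00279°; Δλ = -8.70061° − -8.69499° = -0.00562°.
1° along a meridian = πR/180 = 111195 m.
ΔN = Δφ × 111195 = -310.2 m; ΔE = Δλ × 111195 × cos(51.48721°) = -0.00562 × 111195 × 0.622689 = -389.1 m.
Distance = √(ΔE² + ΔN²) = √((-389.1)² + (-310.2)²) = 497.7 m.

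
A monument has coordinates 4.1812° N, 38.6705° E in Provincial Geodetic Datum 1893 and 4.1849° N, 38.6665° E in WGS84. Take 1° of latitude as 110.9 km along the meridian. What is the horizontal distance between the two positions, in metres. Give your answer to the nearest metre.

Δφ = 4.1849° − 4.1812° = +0.0037°; Δλ = 38.6665° − 38.6705° = -0.0040°.
ΔN = Δφ × 110900 = 410.3 m; ΔE = Δλ × 110900 × cos(4.1812°) = -0.0040 × 110900 × 0.997338 = -442.4 m.
Distance = √(ΔE² + ΔN²) = √((-442.4)² + 410.3²) = 603.4 m.

603 m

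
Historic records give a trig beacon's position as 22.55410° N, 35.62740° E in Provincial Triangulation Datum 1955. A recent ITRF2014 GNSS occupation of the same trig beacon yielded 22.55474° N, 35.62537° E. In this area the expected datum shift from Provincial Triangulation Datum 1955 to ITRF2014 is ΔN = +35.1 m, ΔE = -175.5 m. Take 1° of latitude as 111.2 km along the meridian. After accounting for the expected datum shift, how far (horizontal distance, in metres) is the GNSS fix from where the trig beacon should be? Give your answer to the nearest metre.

49 m

Observed coordinate differences: Δφ = +0.00064°, Δλ = -0.00203°.
Converting to metres (1° lat = 111200 m, cos φ = 0.923518): observed ΔN = 71.2 m, observed ΔE = -208.5 m.
Subtracting the expected shift leaves a residual of 71.2 − (35.1) = 36.1 m north and -208.5 − (-175.5) = -33.0 m east.
Residual distance = √(36.1² + (-33.0)²) = 48.9 m.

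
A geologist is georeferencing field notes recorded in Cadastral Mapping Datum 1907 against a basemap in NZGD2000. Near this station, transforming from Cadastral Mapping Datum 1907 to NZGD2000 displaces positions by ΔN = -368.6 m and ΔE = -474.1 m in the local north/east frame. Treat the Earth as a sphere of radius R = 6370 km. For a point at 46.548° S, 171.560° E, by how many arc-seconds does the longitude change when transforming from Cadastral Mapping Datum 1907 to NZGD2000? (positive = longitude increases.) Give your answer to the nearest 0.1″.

At latitude -46.548°, cos φ = 0.687747.
One radian of longitude at latitude φ spans R cos φ, so Δλ = ΔE / (R cos φ) = -474.1 / (6370000 × 0.687747) = -1.0822e-04 rad = -22.322″.

Δλ = -22.3″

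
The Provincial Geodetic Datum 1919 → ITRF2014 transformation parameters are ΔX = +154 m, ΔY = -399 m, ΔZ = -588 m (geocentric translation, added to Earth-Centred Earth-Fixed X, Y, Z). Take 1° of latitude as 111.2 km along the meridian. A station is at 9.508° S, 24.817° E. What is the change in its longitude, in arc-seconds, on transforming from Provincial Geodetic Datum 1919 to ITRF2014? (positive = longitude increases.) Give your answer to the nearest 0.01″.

Δλ = -14.01″

sin φ = -0.165185, cos φ = 0.986263, sin λ = 0.419721, cos λ = 0.907653.
East component: ΔE = −sin λ·ΔX + cos λ·ΔY = −(0.419721)(154) + (0.907653)(-399) = -426.79 m.
1° of latitude spans 111200 m; at latitude φ, 1° of longitude spans that × cos φ = 109672.4 m, so Δλ = -426.79 / 109672.4 × 3600 = -14.009″.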